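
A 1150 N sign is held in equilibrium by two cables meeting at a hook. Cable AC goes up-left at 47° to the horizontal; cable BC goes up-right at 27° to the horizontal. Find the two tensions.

ΣF_x = 0: −T_AC·cos47° + T_BC·cos27° = 0 → T_BC = 0.765425·T_AC.
ΣF_y = 0: T_AC·sin47° + T_BC·sin27° = 1150.
Substitute: T_AC·(0.731354 + 0.765425·0.45399) = 1150 → T_AC = 1065.95 ≈ 1066 N.
Then T_BC = 0.765425 × 1065.95 = 815.9 N.

T_AC = 1066 N, T_BC = 815.9 N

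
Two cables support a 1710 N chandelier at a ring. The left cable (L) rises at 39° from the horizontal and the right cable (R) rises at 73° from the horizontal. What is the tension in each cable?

ΣF_x = 0: −T_L·cos39° + T_R·cos73° = 0 → T_R = 2.65808·T_L.
ΣF_y = 0: T_L·sin39° + T_R·sin73° = 1710.
Substitute: T_L·(0.62932 + 2.65808·0.956305) = 1710 → T_L = 539.219 ≈ 539.2 N.
Then T_R = 2.65808 × 539.219 = 1433 N.

T_L = 539.2 N, T_R = 1433 N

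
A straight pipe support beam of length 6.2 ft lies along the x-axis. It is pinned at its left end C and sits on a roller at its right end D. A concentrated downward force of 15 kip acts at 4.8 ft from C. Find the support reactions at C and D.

Moments about C: D_y·6.2 − 15·4.8 = 0 → D_y = 72/6.2 = 11.6129 ≈ 11.61 kip.
ΣF_y = 0: C_y + 11.6129 − 15 = 0 → C_y = 3.387 kip.
ΣF_x = 0: no horizontal applied forces, so C_x = 0.

C_x = 0, C_y = 3.387 kip, D_y = 11.61 kip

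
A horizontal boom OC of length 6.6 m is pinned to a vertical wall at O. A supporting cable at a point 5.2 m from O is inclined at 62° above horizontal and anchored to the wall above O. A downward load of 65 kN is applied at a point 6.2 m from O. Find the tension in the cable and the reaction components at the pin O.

ΣM about O: T·sin62°·5.2 − 65·6.2 = 0 → T = 403/(5.2·0.882948) = 87.7741 ≈ 87.77 kN.
ΣF_x = 0: O_x − T·cos62° = 0 → O_x = 87.7741 × 0.469472 = 41.21 kN.
ΣF_y = 0: O_y + T·sin62° − 65 = 0 → O_y = 65 − 87.7741 × 0.882948 = -12.50 kN.

T = 87.77 kN, O_x = 41.21 kN, O_y = -12.50 kN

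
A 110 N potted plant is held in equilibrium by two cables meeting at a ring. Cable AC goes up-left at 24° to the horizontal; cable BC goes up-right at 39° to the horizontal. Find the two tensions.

ΣF_x = 0: −T_AC·cos24° + T_BC·cos39° = 0 → T_BC = 1.17551·T_AC.
ΣF_y = 0: T_AC·sin24° + T_BC·sin39° = 110.
Substitute: T_AC·(0.406737 + 1.17551·0.62932) = 110 → T_AC = 95.9434 ≈ 95.94 N.
Then T_BC = 1.17551 × 95.9434 = 112.8 N.

T_AC = 95.94 N, T_BC = 112.8 N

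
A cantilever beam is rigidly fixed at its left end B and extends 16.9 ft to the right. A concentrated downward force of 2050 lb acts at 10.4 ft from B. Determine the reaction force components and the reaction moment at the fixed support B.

B_x = 0, B_y = 2050 lb, M_B = 21320 lb·ft

ΣF_x = 0: B_x = 0.
ΣF_y = 0: B_y − 2050 = 0 → B_y = 2050 lb.
ΣM about B: M_B − 2050·10.4 = 0 → M_B = 21320 lb·ft.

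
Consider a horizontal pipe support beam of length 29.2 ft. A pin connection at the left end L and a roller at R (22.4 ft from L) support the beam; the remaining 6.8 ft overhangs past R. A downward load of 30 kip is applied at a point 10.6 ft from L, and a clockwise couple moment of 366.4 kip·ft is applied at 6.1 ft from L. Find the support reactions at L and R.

ΣM about L: R_y·22.4 − 30·10.6 − 366.4 = 0 → R_y = 684.4/22.4 = 30.5536 ≈ 30.55 kip.
ΣF_y = 0: L_y + 30.5536 − 30 = 0 → L_y = -0.5536 kip.
ΣF_x = 0: no horizontal applied forces, so L_x = 0.

L_x = 0, L_y = -0.5536 kip, R_y = 30.55 kip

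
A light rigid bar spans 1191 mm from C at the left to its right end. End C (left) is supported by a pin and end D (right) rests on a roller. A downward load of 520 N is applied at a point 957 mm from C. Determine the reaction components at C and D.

ΣM about C: D_y·1191 − 520·957 = 0 → D_y = 497640/1191 = 417.834 ≈ 417.8 N.
ΣF_y = 0: C_y + 417.834 − 520 = 0 → C_y = 102.2 N.
ΣF_x = 0: no horizontal applied forces, so C_x = 0.

C_x = 0, C_y = 102.2 N, D_y = 417.8 N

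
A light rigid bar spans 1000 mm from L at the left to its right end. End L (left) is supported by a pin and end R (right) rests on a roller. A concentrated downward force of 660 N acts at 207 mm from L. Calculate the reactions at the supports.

L_x = 0, L_y = 523.4 N, R_y = 136.6 N

Taking moments about L: R_y·1000 − 660·207 = 0 → R_y = 136620/1000 = 136.62 ≈ 136.6 N.
ΣF_y = 0: L_y + 136.62 − 660 = 0 → L_y = 523.4 N.
ΣF_x = 0: no horizontal applied forces, so L_x = 0.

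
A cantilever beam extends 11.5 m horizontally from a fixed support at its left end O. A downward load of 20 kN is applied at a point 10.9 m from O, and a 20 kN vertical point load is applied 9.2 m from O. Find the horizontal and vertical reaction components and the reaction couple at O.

ΣF_x = 0: O_x = 0.
ΣF_y = 0: O_y − 20 − 20 = 0 → O_y = 40.00 kN.
ΣM about O: M_O − 20·10.9 − 20·9.2 = 0 → M_O = 402.0 kN·m.

O_x = 0, O_y = 40.00 kN, M_O = 402.0 kN·m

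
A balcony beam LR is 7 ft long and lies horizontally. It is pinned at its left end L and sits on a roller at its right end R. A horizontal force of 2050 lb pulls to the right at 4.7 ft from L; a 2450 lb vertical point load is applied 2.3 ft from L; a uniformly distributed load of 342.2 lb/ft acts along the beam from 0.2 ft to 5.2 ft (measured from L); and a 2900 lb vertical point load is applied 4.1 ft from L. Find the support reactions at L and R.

L_x = -2050 lb, L_y = 3897 lb, R_y = 3164 lb

Resultant of the distributed load: 342.2 × 5 = 1711 lb at 2.7 ft from L.
ΣM about L: R_y·7 − 2450·2.3 − (342.2·5)·2.7 − 2900·4.1 = 0 → R_y = 22144.7/7 = 3163.53 ≈ 3164 lb.
ΣF_y = 0: L_y + 3163.53 − 2450 − 342.2·5 − 2900 = 0 → L_y = 3897 lb.
ΣF_x = 0: L_x + 2050 = 0 → L_x = -2050 lb.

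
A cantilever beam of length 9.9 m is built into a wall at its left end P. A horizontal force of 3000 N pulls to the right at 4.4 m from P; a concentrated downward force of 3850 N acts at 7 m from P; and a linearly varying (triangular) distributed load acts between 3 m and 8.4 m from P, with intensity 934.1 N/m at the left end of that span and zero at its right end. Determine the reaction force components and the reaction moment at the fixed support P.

Resultant of the triangular load: ½ × 934.1 × 5.4 = 2522.07 N, acting at 4.8 m from P (one-third of the span from the peak).
ΣF_x = 0: P_x + 3000 = 0 → P_x = -3000 N.
ΣF_y = 0: P_y − 3850 − ½·934.1·5.4 = 0 → P_y = 6372 N.
ΣM about P: M_P − 3850·7 − (½·934.1·5.4)·4.8 = 0 → M_P = 39060 N·m.

P_x = -3000 N, P_y = 6372 N, M_P = 39060 N·m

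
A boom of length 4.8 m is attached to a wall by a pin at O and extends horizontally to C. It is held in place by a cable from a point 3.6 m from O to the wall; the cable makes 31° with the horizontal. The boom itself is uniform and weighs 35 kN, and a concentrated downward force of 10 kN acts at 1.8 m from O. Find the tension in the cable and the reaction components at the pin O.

T = 55.01 kN, O_x = 47.15 kN, O_y = 16.67 kN

ΣM about O: T·sin31°·3.6 − 35·2.4 − 10·1.8 = 0 → T = 102/(3.6·0.515038) = 55.0121 ≈ 55.01 kN.
ΣF_x = 0: O_x − T·cos31° = 0 → O_x = 55.0121 × 0.857167 = 47.15 kN.
ΣF_y = 0: O_y + T·sin31° − 35 − 10 = 0 → O_y = 45 − 55.0121 × 0.515038 = 16.67 kN.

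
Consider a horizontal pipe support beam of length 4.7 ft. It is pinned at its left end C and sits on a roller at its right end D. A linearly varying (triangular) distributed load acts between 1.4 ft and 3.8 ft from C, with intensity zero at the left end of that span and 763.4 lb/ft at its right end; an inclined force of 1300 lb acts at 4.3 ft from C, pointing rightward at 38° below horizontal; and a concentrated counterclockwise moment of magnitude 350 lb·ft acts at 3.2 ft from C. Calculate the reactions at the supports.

Resultant of the triangular load: ½ × 763.4 × 2.4 = 916.08 lb, acting at 3 ft from C (one-third of the span from the peak).
Moments about C: D_y·4.7 − (½·763.4·2.4)·3 − 1300·sin38°·4.3 + 350 = 0 → D_y = 5839.79/4.7 = 1242.51 ≈ 1243 lb.
ΣF_y = 0: C_y + 1242.51 − ½·763.4·2.4 − 1300·sin38° = 0 → C_y = 473.9 lb.
ΣF_x = 0: C_x + 1300·cos38° = 0 → C_x = -1024 lb.

C_x = -1024 lb, C_y = 473.9 lb, D_y = 1243 lb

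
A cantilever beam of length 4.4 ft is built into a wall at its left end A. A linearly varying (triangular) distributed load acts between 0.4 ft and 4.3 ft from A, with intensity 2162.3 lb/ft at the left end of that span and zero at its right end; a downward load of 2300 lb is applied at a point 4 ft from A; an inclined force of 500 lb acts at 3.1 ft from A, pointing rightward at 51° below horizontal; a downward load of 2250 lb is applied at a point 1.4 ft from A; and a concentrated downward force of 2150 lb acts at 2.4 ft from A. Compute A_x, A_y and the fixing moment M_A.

A_x = -314.7 lb, A_y = 11310 lb, M_A = 25880 lb·ft

Resultant of the triangular load: ½ × 2162.3 × 3.9 = 4216.485 lb, acting at 1.7 ft from A (one-third of the span from the peak).
ΣF_x = 0: A_x + 500·cos51° = 0 → A_x = -314.7 lb.
ΣF_y = 0: A_y − ½·2162.3·3.9 − 2300 − 500·sin51° − 2250 − 2150 = 0 → A_y = 11310 lb.
ΣM about A: M_A − (½·2162.3·3.9)·1.7 − 2300·4 − 500·sin51°·3.1 − 2250·1.4 − 2150·2.4 = 0 → M_A = 25880 lb·ft.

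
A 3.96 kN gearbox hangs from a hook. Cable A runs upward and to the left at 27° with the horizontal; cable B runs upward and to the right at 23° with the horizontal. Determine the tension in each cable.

T_A = 4.758 kN, T_B = 4.606 kN

ΣF_x = 0: −T_A·cos27° + T_B·cos23° = 0 → T_B = 0.967954·T_A.
ΣF_y = 0: T_A·sin27° + T_B·sin23° = 3.96.
Substitute: T_A·(0.45399 + 0.967954·0.390731) = 3.96 → T_A = 4.75847 ≈ 4.758 kN.
Then T_B = 0.967954 × 4.75847 = 4.606 kN.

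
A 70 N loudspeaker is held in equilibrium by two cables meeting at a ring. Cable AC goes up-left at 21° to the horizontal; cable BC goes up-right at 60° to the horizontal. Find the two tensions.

ΣF_x = 0: −T_AC·cos21° + T_BC·cos60° = 0 → T_BC = 1.86716·T_AC.
ΣF_y = 0: T_AC·sin21° + T_BC·sin60° = 70.
Substitute: T_AC·(0.358368 + 1.86716·0.866025) = 70 → T_AC = 35.4363 ≈ 35.44 N.
Then T_BC = 1.86716 × 35.4363 = 66.17 N.

T_AC = 35.44 N, T_BC = 66.17 N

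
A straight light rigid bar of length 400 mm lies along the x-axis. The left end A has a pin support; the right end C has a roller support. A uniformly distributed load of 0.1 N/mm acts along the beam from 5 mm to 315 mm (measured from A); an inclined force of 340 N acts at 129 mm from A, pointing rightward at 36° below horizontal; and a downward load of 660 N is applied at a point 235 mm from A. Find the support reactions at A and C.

Resultant of the distributed load: 0.1 × 310 = 31 N at 160 mm from A.
Taking moments about A: C_y·400 − (0.1·310)·160 − 340·sin36°·129 − 660·235 = 0 → C_y = 185840/400 = 464.6 N.
ΣF_y = 0: A_y + 464.6 − 0.1·310 − 340·sin36° − 660 = 0 → A_y = 426.2 N.
ΣF_x = 0: A_x + 340·cos36° = 0 → A_x = -275.1 N.

A_x = -275.1 N, A_y = 426.2 N, C_y = 464.6 N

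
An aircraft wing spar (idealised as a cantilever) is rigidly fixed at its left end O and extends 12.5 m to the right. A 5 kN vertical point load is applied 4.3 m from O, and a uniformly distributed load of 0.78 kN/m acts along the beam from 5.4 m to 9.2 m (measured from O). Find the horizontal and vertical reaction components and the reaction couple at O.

O_x = 0, O_y = 7.964 kN, M_O = 43.14 kN·m

Resultant of the distributed load: 0.78 × 3.8 = 2.964 kN at 7.3 m from O.
ΣF_x = 0: O_x = 0.
ΣF_y = 0: O_y − 5 − 0.78·3.8 = 0 → O_y = 7.964 kN.
ΣM about O: M_O − 5·4.3 − (0.78·3.8)·7.3 = 0 → M_O = 43.14 kN·m.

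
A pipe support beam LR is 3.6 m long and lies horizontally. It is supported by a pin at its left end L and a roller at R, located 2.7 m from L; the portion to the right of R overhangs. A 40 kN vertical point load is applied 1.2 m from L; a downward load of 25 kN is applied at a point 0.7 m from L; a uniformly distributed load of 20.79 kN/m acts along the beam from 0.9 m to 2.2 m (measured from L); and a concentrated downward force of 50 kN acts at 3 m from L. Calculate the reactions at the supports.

L_x = 0, L_y = 46.70 kN, R_y = 95.33 kN

Resultant of the distributed load: 20.79 × 1.3 = 27.027 kN at 1.55 m from L.
Moments about L: R_y·2.7 − 40·1.2 − 25·0.7 − (20.79·1.3)·1.55 − 50·3 = 0 → R_y = 257.39185/2.7 = 95.3303 ≈ 95.33 kN.
ΣF_y = 0: L_y + 95.3303 − 40 − 25 − 20.79·1.3 − 50 = 0 → L_y = 46.70 kN.
ΣF_x = 0: no horizontal applied forces, so L_x = 0.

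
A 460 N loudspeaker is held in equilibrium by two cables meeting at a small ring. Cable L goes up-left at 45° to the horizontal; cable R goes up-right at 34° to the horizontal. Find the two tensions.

T_L = 388.5 N, T_R = 331.4 N

ΣF_x = 0: −T_L·cos45° + T_R·cos34° = 0 → T_R = 0.852925·T_L.
ΣF_y = 0: T_L·sin45° + T_R·sin34° = 460.
Substitute: T_L·(0.707107 + 0.852925·0.559193) = 460 → T_L = 388.495 ≈ 388.5 N.
Then T_R = 0.852925 × 388.495 = 331.4 N.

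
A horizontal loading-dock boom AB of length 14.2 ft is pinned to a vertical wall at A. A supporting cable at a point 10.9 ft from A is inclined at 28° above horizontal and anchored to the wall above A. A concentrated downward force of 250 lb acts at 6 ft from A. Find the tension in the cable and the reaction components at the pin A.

ΣM about A: T·sin28°·10.9 − 250·6 = 0 → T = 1500/(10.9·0.469472) = 293.126 ≈ 293.1 lb.
ΣF_x = 0: A_x − T·cos28° = 0 → A_x = 293.126 × 0.882948 = 258.8 lb.
ΣF_y = 0: A_y + T·sin28° − 250 = 0 → A_y = 250 − 293.126 × 0.469472 = 112.4 lb.

T = 293.1 lb, A_x = 258.8 lb, A_y = 112.4 lb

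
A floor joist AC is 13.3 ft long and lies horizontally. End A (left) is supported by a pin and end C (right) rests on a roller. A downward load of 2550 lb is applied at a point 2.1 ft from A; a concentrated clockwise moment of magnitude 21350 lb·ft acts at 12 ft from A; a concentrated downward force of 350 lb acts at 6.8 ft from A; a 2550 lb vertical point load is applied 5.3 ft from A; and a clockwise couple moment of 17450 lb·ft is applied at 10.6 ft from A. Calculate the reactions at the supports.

ΣM about A: C_y·13.3 − 2550·2.1 − 21350 − 350·6.8 − 2550·5.3 − 17450 = 0 → C_y = 60050/13.3 = 4515.04 ≈ 4515 lb.
ΣF_y = 0: A_y + 4515.04 − 2550 − 350 − 2550 = 0 → A_y = 935.0 lb.
ΣF_x = 0: no horizontal applied forces, so A_x = 0.

A_x = 0, A_y = 935.0 lb, C_y = 4515 lb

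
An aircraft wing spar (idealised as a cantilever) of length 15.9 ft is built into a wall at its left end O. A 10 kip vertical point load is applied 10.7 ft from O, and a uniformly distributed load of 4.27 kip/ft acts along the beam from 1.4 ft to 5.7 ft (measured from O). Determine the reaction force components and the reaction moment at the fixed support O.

Resultant of the distributed load: 4.27 × 4.3 = 18.361 kip at 3.55 ft from O.
ΣF_x = 0: O_x = 0.
ΣF_y = 0: O_y − 10 − 4.27·4.3 = 0 → O_y = 28.36 kip.
ΣM about O: M_O − 10·10.7 − (4.27·4.3)·3.55 = 0 → M_O = 172.2 kip·ft.

O_x = 0, O_y = 28.36 kip, M_O = 172.2 kip·ft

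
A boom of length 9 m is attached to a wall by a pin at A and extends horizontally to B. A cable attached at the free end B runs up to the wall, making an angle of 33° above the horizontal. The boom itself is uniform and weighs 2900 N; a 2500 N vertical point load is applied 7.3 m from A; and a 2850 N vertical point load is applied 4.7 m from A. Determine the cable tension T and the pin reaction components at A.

T = 9118 N, A_x = 7647 N, A_y = 3284 N

ΣM about A: T·sin33°·9 − 2900·4.5 − 2500·7.3 − 2850·4.7 = 0 → T = 44695/(9·0.544639) = 9118.17 ≈ 9118 N.
ΣF_x = 0: A_x − T·cos33° = 0 → A_x = 9118.17 × 0.838671 = 7647 N.
ΣF_y = 0: A_y + T·sin33° − 2900 − 2500 − 2850 = 0 → A_y = 8250 − 9118.17 × 0.544639 = 3284 N.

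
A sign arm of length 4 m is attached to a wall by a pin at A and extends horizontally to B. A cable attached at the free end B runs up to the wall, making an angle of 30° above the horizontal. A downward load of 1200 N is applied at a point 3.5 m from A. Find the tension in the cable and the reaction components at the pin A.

ΣM about A: T·sin30°·4 − 1200·3.5 = 0 → T = 4200/(4·0.5) = 2100 N.
ΣF_x = 0: A_x − T·cos30° = 0 → A_x = 2100 × 0.866025 = 1819 N.
ΣF_y = 0: A_y + T·sin30° − 1200 = 0 → A_y = 1200 − 2100 × 0.5 = 150.0 N.

T = 2100 N, A_x = 1819 N, A_y = 150.0 N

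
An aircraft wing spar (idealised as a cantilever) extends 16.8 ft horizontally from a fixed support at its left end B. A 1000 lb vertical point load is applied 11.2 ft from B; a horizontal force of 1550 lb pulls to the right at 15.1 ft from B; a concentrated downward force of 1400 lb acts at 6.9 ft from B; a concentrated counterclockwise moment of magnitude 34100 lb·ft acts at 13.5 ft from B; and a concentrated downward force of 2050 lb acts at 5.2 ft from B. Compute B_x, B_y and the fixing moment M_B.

ΣF_x = 0: B_x + 1550 = 0 → B_x = -1550 lb.
ΣF_y = 0: B_y − 1000 − 1400 − 2050 = 0 → B_y = 4450 lb.
ΣM about B: M_B − 1000·11.2 − 1400·6.9 + 34100 − 2050·5.2 = 0 → M_B = -2580 lb·ft.

B_x = -1550 lb, B_y = 4450 lb, M_B = -2580 lb·ft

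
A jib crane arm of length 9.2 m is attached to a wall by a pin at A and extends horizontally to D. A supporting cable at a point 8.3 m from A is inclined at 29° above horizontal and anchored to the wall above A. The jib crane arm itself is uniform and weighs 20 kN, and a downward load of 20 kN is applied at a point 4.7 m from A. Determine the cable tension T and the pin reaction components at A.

ΣM about A: T·sin29°·8.3 − 20·4.6 − 20·4.7 = 0 → T = 186/(8.3·0.48481) = 46.2235 ≈ 46.22 kN.
ΣF_x = 0: A_x − T·cos29° = 0 → A_x = 46.2235 × 0.87462 = 40.43 kN.
ΣF_y = 0: A_y + T·sin29° − 20 − 20 = 0 → A_y = 40 − 46.2235 × 0.48481 = 17.59 kN.

T = 46.22 kN, A_x = 40.43 kN, A_y = 17.59 kN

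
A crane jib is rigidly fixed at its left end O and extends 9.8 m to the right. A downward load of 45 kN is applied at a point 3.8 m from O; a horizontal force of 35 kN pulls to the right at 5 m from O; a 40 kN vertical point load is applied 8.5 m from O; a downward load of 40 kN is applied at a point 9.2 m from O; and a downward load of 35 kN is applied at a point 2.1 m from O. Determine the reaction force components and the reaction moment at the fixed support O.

ΣF_x = 0: O_x + 35 = 0 → O_x = -35.00 kN.
ΣF_y = 0: O_y − 45 − 40 − 40 − 35 = 0 → O_y = 160.0 kN.
ΣM about O: M_O − 45·3.8 − 40·8.5 − 40·9.2 − 35·2.1 = 0 → M_O = 952.5 kN·m.

O_x = -35.00 kN, O_y = 160.0 kN, M_O = 952.5 kN·m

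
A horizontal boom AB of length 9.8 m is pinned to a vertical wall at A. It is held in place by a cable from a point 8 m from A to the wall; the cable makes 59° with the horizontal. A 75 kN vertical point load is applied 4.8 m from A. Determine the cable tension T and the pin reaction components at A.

T = 52.50 kN, A_x = 27.04 kN, A_y = 30.00 kN

ΣM about A: T·sin59°·8 − 75·4.8 = 0 → T = 360/(8·0.857167) = 52.4985 ≈ 52.50 kN.
ΣF_x = 0: A_x − T·cos59° = 0 → A_x = 52.4985 × 0.515038 = 27.04 kN.
ΣF_y = 0: A_y + T·sin59° − 75 = 0 → A_y = 75 − 52.4985 × 0.857167 = 30.00 kN.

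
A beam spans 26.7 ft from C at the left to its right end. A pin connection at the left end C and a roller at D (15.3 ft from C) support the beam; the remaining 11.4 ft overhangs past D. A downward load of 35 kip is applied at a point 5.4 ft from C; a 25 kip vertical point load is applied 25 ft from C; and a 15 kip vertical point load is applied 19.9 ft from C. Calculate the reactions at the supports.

Taking moments about C: D_y·15.3 − 35·5.4 − 25·25 − 15·19.9 = 0 → D_y = 1112.5/15.3 = 72.7124 ≈ 72.71 kip.
ΣF_y = 0: C_y + 72.7124 − 35 − 25 − 15 = 0 → C_y = 2.288 kip.
ΣF_x = 0: no horizontal applied forces, so C_x = 0.

C_x = 0, C_y = 2.288 kip, D_y = 72.71 kip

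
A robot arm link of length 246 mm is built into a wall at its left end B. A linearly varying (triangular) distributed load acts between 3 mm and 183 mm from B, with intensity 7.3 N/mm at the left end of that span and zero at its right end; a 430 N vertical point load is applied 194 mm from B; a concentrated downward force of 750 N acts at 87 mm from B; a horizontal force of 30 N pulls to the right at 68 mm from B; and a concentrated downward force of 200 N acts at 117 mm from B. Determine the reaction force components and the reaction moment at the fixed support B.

B_x = -30.00 N, B_y = 2037 N, M_B = 213500 N·mm

Resultant of the triangular load: ½ × 7.3 × 180 = 657 N, acting at 63 mm from B (one-third of the span from the peak).
ΣF_x = 0: B_x + 30 = 0 → B_x = -30.00 N.
ΣF_y = 0: B_y − ½·7.3·180 − 430 − 750 − 200 = 0 → B_y = 2037 N.
ΣM about B: M_B − (½·7.3·180)·63 − 430·194 − 750·87 − 200·117 = 0 → M_B = 213500 N·mm.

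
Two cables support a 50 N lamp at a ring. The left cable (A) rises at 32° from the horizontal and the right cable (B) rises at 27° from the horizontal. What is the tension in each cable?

T_A = 51.97 N, T_B = 49.47 N

ΣF_x = 0: −T_A·cos32° + T_B·cos27° = 0 → T_B = 0.951787·T_A.
ΣF_y = 0: T_A·sin32° + T_B·sin27° = 50.
Substitute: T_A·(0.529919 + 0.951787·0.45399) = 50 → T_A = 51.9739 ≈ 51.97 N.
Then T_B = 0.951787 × 51.9739 = 49.47 N.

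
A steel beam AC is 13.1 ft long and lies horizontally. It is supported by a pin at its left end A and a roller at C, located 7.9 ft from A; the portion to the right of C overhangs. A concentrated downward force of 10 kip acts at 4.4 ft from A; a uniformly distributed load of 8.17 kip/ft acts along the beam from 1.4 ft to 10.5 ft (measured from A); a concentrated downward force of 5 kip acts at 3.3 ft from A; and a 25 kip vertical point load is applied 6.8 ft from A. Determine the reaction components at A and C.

Resultant of the distributed load: 8.17 × 9.1 = 74.347 kip at 5.95 ft from A.
Taking moments about A: C_y·7.9 − 10·4.4 − (8.17·9.1)·5.95 − 5·3.3 − 25·6.8 = 0 → C_y = 672.86465/7.9 = 85.1727 ≈ 85.17 kip.
ΣF_y = 0: A_y + 85.1727 − 10 − 8.17·9.1 − 5 − 25 = 0 → A_y = 29.17 kip.
ΣF_x = 0: no horizontal applied forces, so A_x = 0.

A_x = 0, A_y = 29.17 kip, C_y = 85.17 kip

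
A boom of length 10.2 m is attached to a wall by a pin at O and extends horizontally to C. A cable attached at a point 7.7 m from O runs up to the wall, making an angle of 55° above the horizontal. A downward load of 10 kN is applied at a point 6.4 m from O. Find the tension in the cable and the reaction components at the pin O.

T = 10.15 kN, O_x = 5.820 kN, O_y = 1.688 kN

ΣM about O: T·sin55°·7.7 − 10·6.4 = 0 → T = 64/(7.7·0.819152) = 10.1467 ≈ 10.15 kN.
ΣF_x = 0: O_x − T·cos55° = 0 → O_x = 10.1467 × 0.573576 = 5.820 kN.
ΣF_y = 0: O_y + T·sin55° − 10 = 0 → O_y = 10 − 10.1467 × 0.819152 = 1.688 kN.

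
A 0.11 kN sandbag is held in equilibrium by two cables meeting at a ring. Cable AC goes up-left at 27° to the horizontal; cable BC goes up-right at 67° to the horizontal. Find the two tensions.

T_AC = 0.04309 kN, T_BC = 0.09825 kN

ΣF_x = 0: −T_AC·cos27° + T_BC·cos67° = 0 → T_BC = 2.28036·T_AC.
ΣF_y = 0: T_AC·sin27° + T_BC·sin67° = 0.11.
Substitute: T_AC·(0.45399 + 2.28036·0.920505) = 0.11 → T_AC = 0.0430853 ≈ 0.04309 kN.
Then T_BC = 2.28036 × 0.0430853 = 0.09825 kN.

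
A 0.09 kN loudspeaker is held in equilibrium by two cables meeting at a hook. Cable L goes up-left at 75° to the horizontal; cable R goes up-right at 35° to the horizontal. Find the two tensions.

ΣF_x = 0: −T_L·cos75° + T_R·cos35° = 0 → T_R = 0.31596·T_L.
ΣF_y = 0: T_L·sin75° + T_R·sin35° = 0.09.
Substitute: T_L·(0.965926 + 0.31596·0.573576) = 0.09 → T_L = 0.0784551 ≈ 0.07846 kN.
Then T_R = 0.31596 × 0.0784551 = 0.02479 kN.

T_L = 0.07846 kN, T_R = 0.02479 kN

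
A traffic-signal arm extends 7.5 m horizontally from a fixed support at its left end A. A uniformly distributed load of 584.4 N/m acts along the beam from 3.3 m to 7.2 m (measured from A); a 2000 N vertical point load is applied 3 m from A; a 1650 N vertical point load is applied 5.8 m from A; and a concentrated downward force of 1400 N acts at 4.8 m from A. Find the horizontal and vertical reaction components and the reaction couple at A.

A_x = 0, A_y = 7329 N, M_A = 34260 N·m

Resultant of the distributed load: 584.4 × 3.9 = 2279.16 N at 5.25 m from A.
ΣF_x = 0: A_x = 0.
ΣF_y = 0: A_y − 584.4·3.9 − 2000 − 1650 − 1400 = 0 → A_y = 7329 N.
ΣM about A: M_A − (584.4·3.9)·5.25 − 2000·3 − 1650·5.8 − 1400·4.8 = 0 → M_A = 34260 N·m.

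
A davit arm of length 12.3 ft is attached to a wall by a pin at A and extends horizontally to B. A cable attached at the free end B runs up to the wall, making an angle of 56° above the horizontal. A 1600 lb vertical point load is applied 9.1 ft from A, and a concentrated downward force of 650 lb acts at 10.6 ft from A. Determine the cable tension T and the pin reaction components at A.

T = 2104 lb, A_x = 1176 lb, A_y = 506.1 lb

ΣM about A: T·sin56°·12.3 − 1600·9.1 − 650·10.6 = 0 → T = 21450/(12.3·0.829038) = 2103.53 ≈ 2104 lb.
ΣF_x = 0: A_x − T·cos56° = 0 → A_x = 2103.53 × 0.559193 = 1176 lb.
ΣF_y = 0: A_y + T·sin56° − 1600 − 650 = 0 → A_y = 2250 − 2103.53 × 0.829038 = 506.1 lb.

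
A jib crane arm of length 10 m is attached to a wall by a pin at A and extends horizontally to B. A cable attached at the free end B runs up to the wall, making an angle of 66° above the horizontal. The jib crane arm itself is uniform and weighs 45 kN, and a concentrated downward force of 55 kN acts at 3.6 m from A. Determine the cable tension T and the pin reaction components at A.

T = 46.30 kN, A_x = 18.83 kN, A_y = 57.70 kN

ΣM about A: T·sin66°·10 − 45·5 − 55·3.6 = 0 → T = 423/(10·0.913545) = 46.3031 ≈ 46.30 kN.
ΣF_x = 0: A_x − T·cos66° = 0 → A_x = 46.3031 × 0.406737 = 18.83 kN.
ΣF_y = 0: A_y + T·sin66° − 45 − 55 = 0 → A_y = 100 − 46.3031 × 0.913545 = 57.70 kN.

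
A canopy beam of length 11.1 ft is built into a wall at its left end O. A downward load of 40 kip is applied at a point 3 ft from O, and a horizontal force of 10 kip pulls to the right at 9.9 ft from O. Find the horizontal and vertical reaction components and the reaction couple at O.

ΣF_x = 0: O_x + 10 = 0 → O_x = -10.00 kip.
ΣF_y = 0: O_y − 40 = 0 → O_y = 40.00 kip.
ΣM about O: M_O − 40·3 = 0 → M_O = 120.0 kip·ft.

O_x = -10.00 kip, O_y = 40.00 kip, M_O = 120.0 kip·ft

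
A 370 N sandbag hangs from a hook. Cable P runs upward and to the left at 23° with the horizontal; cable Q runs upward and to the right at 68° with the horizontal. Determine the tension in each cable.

ΣF_x = 0: −T_P·cos23° + T_Q·cos68° = 0 → T_Q = 2.45726·T_P.
ΣF_y = 0: T_P·sin23° + T_Q·sin68° = 370.
Substitute: T_P·(0.390731 + 2.45726·0.927184) = 370 → T_P = 138.625 ≈ 138.6 N.
Then T_Q = 2.45726 × 138.625 = 340.6 N.

T_P = 138.6 N, T_Q = 340.6 N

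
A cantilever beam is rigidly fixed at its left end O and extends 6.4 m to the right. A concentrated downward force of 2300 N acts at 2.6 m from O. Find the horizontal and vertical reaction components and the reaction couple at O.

ΣF_x = 0: O_x = 0.
ΣF_y = 0: O_y − 2300 = 0 → O_y = 2300 N.
ΣM about O: M_O − 2300·2.6 = 0 → M_O = 5980 N·m.

O_x = 0, O_y = 2300 N, M_O = 5980 N·m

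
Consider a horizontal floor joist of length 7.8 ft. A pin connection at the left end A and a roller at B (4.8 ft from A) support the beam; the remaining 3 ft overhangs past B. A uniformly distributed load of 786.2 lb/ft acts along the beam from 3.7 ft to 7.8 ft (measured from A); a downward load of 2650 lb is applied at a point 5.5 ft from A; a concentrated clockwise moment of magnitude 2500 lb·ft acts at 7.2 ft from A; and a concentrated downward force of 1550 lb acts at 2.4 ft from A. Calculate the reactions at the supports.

A_x = 0, A_y = -770.3 lb, B_y = 8194 lb

Resultant of the distributed load: 786.2 × 4.1 = 3223.42 lb at 5.75 ft from A.
Taking moments about A: B_y·4.8 − (786.2·4.1)·5.75 − 2650·5.5 − 2500 − 1550·2.4 = 0 → B_y = 39329.665/4.8 = 8193.68 ≈ 8194 lb.
ΣF_y = 0: A_y + 8193.68 − 786.2·4.1 − 2650 − 1550 = 0 → A_y = -770.3 lb.
ΣF_x = 0: no horizontal applied forces, so A_x = 0.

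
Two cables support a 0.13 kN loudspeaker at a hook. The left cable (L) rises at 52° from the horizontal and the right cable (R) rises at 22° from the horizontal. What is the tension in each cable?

ΣF_x = 0: −T_L·cos52° + T_R·cos22° = 0 → T_R = 0.664012·T_L.
ΣF_y = 0: T_L·sin52° + T_R·sin22° = 0.13.
Substitute: T_L·(0.788011 + 0.664012·0.374607) = 0.13 → T_L = 0.125391 ≈ 0.1254 kN.
Then T_R = 0.664012 × 0.125391 = 0.08326 kN.

T_L = 0.1254 kN, T_R = 0.08326 kN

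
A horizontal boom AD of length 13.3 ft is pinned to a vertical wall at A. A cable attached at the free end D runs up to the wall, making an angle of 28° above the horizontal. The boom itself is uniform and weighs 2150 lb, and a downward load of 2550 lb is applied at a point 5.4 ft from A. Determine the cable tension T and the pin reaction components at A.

ΣM about A: T·sin28°·13.3 − 2150·6.65 − 2550·5.4 = 0 → T = 28067.5/(13.3·0.469472) = 4495.13 ≈ 4495 lb.
ΣF_x = 0: A_x − T·cos28° = 0 → A_x = 4495.13 × 0.882948 = 3969 lb.
ΣF_y = 0: A_y + T·sin28° − 2150 − 2550 = 0 → A_y = 4700 − 4495.13 × 0.469472 = 2590 lb.

T = 4495 lb, A_x = 3969 lb, A_y = 2590 lb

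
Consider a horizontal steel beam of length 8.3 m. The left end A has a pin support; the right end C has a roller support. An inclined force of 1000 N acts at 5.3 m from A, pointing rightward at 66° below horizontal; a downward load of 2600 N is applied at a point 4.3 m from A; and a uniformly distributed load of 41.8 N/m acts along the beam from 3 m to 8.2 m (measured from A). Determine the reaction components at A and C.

A_x = -406.7 N, A_y = 1654 N, C_y = 2077 N

Resultant of the distributed load: 41.8 × 5.2 = 217.36 N at 5.6 m from A.
ΣM about A: C_y·8.3 − 1000·sin66°·5.3 − 2600·4.3 − (41.8·5.2)·5.6 = 0 → C_y = 17239/8.3 = 2076.99 ≈ 2077 N.
ΣF_y = 0: A_y + 2076.99 − 1000·sin66° − 2600 − 41.8·5.2 = 0 → A_y = 1654 N.
ΣF_x = 0: A_x + 1000·cos66° = 0 → A_x = -406.7 N.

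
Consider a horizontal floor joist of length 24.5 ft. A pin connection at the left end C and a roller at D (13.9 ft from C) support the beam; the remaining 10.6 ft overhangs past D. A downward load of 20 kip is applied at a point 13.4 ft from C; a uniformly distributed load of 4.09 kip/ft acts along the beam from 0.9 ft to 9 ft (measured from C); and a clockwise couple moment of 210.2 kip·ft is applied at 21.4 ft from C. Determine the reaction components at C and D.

C_x = 0, C_y = 6.928 kip, D_y = 46.20 kip

Resultant of the distributed load: 4.09 × 8.1 = 33.129 kip at 4.95 ft from C.
Taking moments about C: D_y·13.9 − 20·13.4 − (4.09·8.1)·4.95 − 210.2 = 0 → D_y = 642.18855/13.9 = 46.2006 ≈ 46.20 kip.
ΣF_y = 0: C_y + 46.2006 − 20 − 4.09·8.1 = 0 → C_y = 6.928 kip.
ΣF_x = 0: no horizontal applied forces, so C_x = 0.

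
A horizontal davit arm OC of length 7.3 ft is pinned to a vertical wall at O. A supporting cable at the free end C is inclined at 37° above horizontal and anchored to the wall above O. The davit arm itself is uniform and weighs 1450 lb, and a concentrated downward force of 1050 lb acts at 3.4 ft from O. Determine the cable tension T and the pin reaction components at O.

ΣM about O: T·sin37°·7.3 − 1450·3.65 − 1050·3.4 = 0 → T = 8862.5/(7.3·0.601815) = 2017.3 ≈ 2017 lb.
ΣF_x = 0: O_x − T·cos37° = 0 → O_x = 2017.3 × 0.798636 = 1611 lb.
ΣF_y = 0: O_y + T·sin37° − 1450 − 1050 = 0 → O_y = 2500 − 2017.3 × 0.601815 = 1286 lb.

T = 2017 lb, O_x = 1611 lb, O_y = 1286 lb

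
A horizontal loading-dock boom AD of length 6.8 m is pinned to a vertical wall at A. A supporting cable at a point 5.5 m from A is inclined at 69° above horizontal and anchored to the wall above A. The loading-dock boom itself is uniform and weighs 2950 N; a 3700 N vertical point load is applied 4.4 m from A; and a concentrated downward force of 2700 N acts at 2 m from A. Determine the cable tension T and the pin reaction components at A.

ΣM about A: T·sin69°·5.5 − 2950·3.4 − 3700·4.4 − 2700·2 = 0 → T = 31710/(5.5·0.93358) = 6175.64 ≈ 6176 N.
ΣF_x = 0: A_x − T·cos69° = 0 → A_x = 6175.64 × 0.358368 = 2213 N.
ΣF_y = 0: A_y + T·sin69° − 2950 − 3700 − 2700 = 0 → A_y = 9350 − 6175.64 × 0.93358 = 3585 N.

T = 6176 N, A_x = 2213 N, A_y = 3585 N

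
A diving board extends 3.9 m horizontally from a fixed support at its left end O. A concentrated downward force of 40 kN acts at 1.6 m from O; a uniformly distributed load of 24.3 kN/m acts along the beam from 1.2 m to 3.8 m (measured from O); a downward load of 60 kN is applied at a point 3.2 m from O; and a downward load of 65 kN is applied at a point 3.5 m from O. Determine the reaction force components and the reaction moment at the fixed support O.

O_x = 0, O_y = 228.2 kN, M_O = 641.5 kN·m

Resultant of the distributed load: 24.3 × 2.6 = 63.18 kN at 2.5 m from O.
ΣF_x = 0: O_x = 0.
ΣF_y = 0: O_y − 40 − 24.3·2.6 − 60 − 65 = 0 → O_y = 228.2 kN.
ΣM about O: M_O − 40·1.6 − (24.3·2.6)·2.5 − 60·3.2 − 65·3.5 = 0 → M_O = 641.5 kN·m.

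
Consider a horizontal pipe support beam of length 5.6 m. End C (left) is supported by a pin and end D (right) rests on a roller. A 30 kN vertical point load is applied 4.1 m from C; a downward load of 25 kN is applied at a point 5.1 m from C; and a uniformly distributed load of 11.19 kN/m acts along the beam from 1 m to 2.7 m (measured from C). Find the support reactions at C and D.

Resultant of the distributed load: 11.19 × 1.7 = 19.023 kN at 1.85 m from C.
ΣM about C: D_y·5.6 − 30·4.1 − 25·5.1 − (11.19·1.7)·1.85 = 0 → D_y = 285.69255/5.6 = 51.0165 ≈ 51.02 kN.
ΣF_y = 0: C_y + 51.0165 − 30 − 25 − 11.19·1.7 = 0 → C_y = 23.01 kN.
ΣF_x = 0: no horizontal applied forces, so C_x = 0.

C_x = 0, C_y = 23.01 kN, D_y = 51.02 kN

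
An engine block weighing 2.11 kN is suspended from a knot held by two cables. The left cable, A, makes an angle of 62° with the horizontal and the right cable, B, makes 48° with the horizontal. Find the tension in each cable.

ΣF_x = 0: −T_A·cos62° + T_B·cos48° = 0 → T_B = 0.701614·T_A.
ΣF_y = 0: T_A·sin62° + T_B·sin48° = 2.11.
Substitute: T_A·(0.882948 + 0.701614·0.743145) = 2.11 → T_A = 1.50248 ≈ 1.502 kN.
Then T_B = 0.701614 × 1.50248 = 1.054 kN.

T_A = 1.502 kN, T_B = 1.054 kN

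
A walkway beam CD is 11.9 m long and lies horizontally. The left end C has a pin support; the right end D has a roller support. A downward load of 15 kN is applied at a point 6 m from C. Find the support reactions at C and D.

C_x = 0, C_y = 7.437 kN, D_y = 7.563 kN

ΣM about C: D_y·11.9 − 15·6 = 0 → D_y = 90/11.9 = 7.56303 ≈ 7.563 kN.
ΣF_y = 0: C_y + 7.56303 − 15 = 0 → C_y = 7.437 kN.
ΣF_x = 0: no horizontal applied forces, so C_x = 0.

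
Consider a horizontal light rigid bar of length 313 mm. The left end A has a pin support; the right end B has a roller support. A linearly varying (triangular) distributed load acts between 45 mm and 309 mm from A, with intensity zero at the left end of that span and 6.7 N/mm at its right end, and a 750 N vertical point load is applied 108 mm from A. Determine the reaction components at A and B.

Resultant of the triangular load: ½ × 6.7 × 264 = 884.4 N, acting at 221 mm from A (one-third of the span from the peak).
ΣM about A: B_y·313 − (½·6.7·264)·221 − 750·108 = 0 → B_y = 276452.4/313 = 883.235 ≈ 883.2 N.
ΣF_y = 0: A_y + 883.235 − ½·6.7·264 − 750 = 0 → A_y = 751.2 N.
ΣF_x = 0: no horizontal applied forces, so A_x = 0.

A_x = 0, A_y = 751.2 N, B_y = 883.2 N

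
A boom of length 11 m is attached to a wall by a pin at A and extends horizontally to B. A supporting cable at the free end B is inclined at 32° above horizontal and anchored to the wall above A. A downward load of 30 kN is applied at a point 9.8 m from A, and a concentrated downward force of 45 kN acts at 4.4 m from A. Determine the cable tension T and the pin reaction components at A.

T = 84.40 kN, A_x = 71.58 kN, A_y = 30.27 kN

ΣM about A: T·sin32°·11 − 30·9.8 − 45·4.4 = 0 → T = 492/(11·0.529919) = 84.404 ≈ 84.40 kN.
ΣF_x = 0: A_x − T·cos32° = 0 → A_x = 84.404 × 0.848048 = 71.58 kN.
ΣF_y = 0: A_y + T·sin32° − 30 − 45 = 0 → A_y = 75 − 84.404 × 0.529919 = 30.27 kN.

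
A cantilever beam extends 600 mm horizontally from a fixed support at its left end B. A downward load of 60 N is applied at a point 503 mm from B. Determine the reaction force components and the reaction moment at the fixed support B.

ΣF_x = 0: B_x = 0.
ΣF_y = 0: B_y − 60 = 0 → B_y = 60.00 N.
ΣM about B: M_B − 60·503 = 0 → M_B = 30180 N·mm.

B_x = 0, B_y = 60.00 N, M_B = 30180 N·mm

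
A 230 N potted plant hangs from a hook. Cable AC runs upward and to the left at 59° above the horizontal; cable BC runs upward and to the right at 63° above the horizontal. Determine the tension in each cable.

T_AC = 123.1 N, T_BC = 139.7 N

ΣF_x = 0: −T_AC·cos59° + T_BC·cos63° = 0 → T_BC = 1.13447·T_AC.
ΣF_y = 0: T_AC·sin59° + T_BC·sin63° = 230.
Substitute: T_AC·(0.857167 + 1.13447·0.891007) = 230 → T_AC = 123.127 ≈ 123.1 N.
Then T_BC = 1.13447 × 123.127 = 139.7 N.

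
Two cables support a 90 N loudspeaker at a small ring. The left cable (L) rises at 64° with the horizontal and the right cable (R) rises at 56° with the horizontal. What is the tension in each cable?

T_L = 58.11 N, T_R = 45.56 N

ΣF_x = 0: −T_L·cos64° + T_R·cos56° = 0 → T_R = 0.783935·T_L.
ΣF_y = 0: T_L·sin64° + T_R·sin56° = 90.
Substitute: T_L·(0.898794 + 0.783935·0.829038) = 90 → T_L = 58.113 ≈ 58.11 N.
Then T_R = 0.783935 × 58.113 = 45.56 N.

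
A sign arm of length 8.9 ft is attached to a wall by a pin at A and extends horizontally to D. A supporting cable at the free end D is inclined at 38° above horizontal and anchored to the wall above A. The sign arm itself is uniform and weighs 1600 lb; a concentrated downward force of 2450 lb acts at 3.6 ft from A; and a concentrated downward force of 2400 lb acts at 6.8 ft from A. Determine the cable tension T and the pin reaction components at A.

T = 5888 lb, A_x = 4639 lb, A_y = 2825 lb

ΣM about A: T·sin38°·8.9 − 1600·4.45 − 2450·3.6 − 2400·6.8 = 0 → T = 32260/(8.9·0.615661) = 5887.52 ≈ 5888 lb.
ΣF_x = 0: A_x − T·cos38° = 0 → A_x = 5887.52 × 0.788011 = 4639 lb.
ΣF_y = 0: A_y + T·sin38° − 1600 − 2450 − 2400 = 0 → A_y = 6450 − 5887.52 × 0.615661 = 2825 lb.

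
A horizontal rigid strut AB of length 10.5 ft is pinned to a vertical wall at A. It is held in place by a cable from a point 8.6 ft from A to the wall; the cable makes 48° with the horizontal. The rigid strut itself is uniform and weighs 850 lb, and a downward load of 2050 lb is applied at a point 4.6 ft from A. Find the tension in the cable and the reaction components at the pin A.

ΣM about A: T·sin48°·8.6 − 850·5.25 − 2050·4.6 = 0 → T = 13892.5/(8.6·0.743145) = 2173.74 ≈ 2174 lb.
ΣF_x = 0: A_x − T·cos48° = 0 → A_x = 2173.74 × 0.669131 = 1455 lb.
ΣF_y = 0: A_y + T·sin48° − 850 − 2050 = 0 → A_y = 2900 − 2173.74 × 0.743145 = 1285 lb.

T = 2174 lb, A_x = 1455 lb, A_y = 1285 lb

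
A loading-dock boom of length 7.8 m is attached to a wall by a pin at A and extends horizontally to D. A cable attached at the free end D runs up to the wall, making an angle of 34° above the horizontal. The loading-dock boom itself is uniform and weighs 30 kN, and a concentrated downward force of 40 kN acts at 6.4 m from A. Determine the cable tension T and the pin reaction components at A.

T = 85.52 kN, A_x = 70.90 kN, A_y = 22.18 kN

ΣM about A: T·sin34°·7.8 − 30·3.9 − 40·6.4 = 0 → T = 373/(7.8·0.559193) = 85.517 ≈ 85.52 kN.
ΣF_x = 0: A_x − T·cos34° = 0 → A_x = 85.517 × 0.829038 = 70.90 kN.
ΣF_y = 0: A_y + T·sin34° − 30 − 40 = 0 → A_y = 70 − 85.517 × 0.559193 = 22.18 kN.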